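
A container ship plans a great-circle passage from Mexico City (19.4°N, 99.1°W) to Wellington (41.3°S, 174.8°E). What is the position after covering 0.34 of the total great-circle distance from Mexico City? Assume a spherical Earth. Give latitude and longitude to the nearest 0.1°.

≈ (3.8°S, 124.3°W)

From cos δ = sin φ₁ sin φ₂ + cos φ₁ cos φ₂ cos Δλ, the central angle is δ ≈ 1.743 rad (99.8°).
Interpolate at f = 0.34 with slerp weights a = sin((1−f)δ)/sin δ ≈ 0.926, b = sin(fδ)/sin δ ≈ 0.567.
p = a·p₁ + b·p₂ ≈ (-0.562, -0.824, -0.066); φ = arcsin(p_z) ≈ -3.80°, λ = atan2(p_y, p_x) ≈ -124.30°.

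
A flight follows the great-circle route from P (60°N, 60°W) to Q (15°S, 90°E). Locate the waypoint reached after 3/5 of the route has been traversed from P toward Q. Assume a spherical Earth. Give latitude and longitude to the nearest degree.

≈ (34°N, 72°E)

Write both endpoints as unit vectors p₁, p₂ with components (cos φ cos λ, cos φ sin λ, sin φ).
The central angle between the endpoints is δ = arccos(p₁·p₂) ≈ 2.268 rad (130.0°).
Interpolate at f = 3/5 with slerp weights a = sin((1−f)δ)/sin δ ≈ 1.028, b = sin(fδ)/sin δ ≈ 1.276.
p = a·p₁ + b·p₂ ≈ (0.257, 0.788, 0.560); φ = arcsin(p_z) ≈ 34.06°, λ = atan2(p_y, p_x) ≈ 71.93°.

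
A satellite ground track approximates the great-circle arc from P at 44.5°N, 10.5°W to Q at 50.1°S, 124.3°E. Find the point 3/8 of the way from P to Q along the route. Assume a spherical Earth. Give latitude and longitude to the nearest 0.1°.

From cos δ = sin φ₁ sin φ₂ + cos φ₁ cos φ₂ cos Δλ, the central angle is δ ≈ 2.606 rad (149.3°).
Interpolate at f = 3/8 with slerp weights a = sin((1−f)δ)/sin δ ≈ 1.957, b = sin(fδ)/sin δ ≈ 1.625.
p = a·p₁ + b·p₂ ≈ (0.785, 0.607, 0.125); φ = arcsin(p_z) ≈ 7.18°, λ = atan2(p_y, p_x) ≈ 37.70°.

≈ 7.2°N, 37.7°E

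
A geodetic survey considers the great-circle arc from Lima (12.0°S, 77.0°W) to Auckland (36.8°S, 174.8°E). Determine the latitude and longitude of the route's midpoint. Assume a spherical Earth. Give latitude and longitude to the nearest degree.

Convert each endpoint to a unit vector on the sphere (x = cos φ cos λ, y = cos φ sin λ, z = sin φ).
The central angle between the endpoints is δ = arccos(p₁·p₂) ≈ 1.691 rad (96.9°).
Interpolate at f = 1/2 with slerp weights a = sin((1−f)δ)/sin δ ≈ 0.754, b = sin(fδ)/sin δ ≈ 0.754.
p = a·p₁ + b·p₂ ≈ (-0.435, -0.664, -0.608); φ = arcsin(p_z) ≈ -37.47°, λ = atan2(p_y, p_x) ≈ -123.26°.

≈ 37°S, 123°W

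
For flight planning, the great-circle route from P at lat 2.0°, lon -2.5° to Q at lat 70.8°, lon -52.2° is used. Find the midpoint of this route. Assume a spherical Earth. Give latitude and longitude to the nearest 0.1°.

≈ lat 38.3°, lon -14.2°

Convert each endpoint to a unit vector on the sphere (x = cos φ cos λ, y = cos φ sin λ, z = sin φ).
The central angle between the endpoints is δ = arccos(p₁·p₂) ≈ 1.323 rad (75.8°).
Interpolate at f = 1/2 with slerp weights a = sin((1−f)δ)/sin δ ≈ 0.634, b = sin(fδ)/sin δ ≈ 0.634.
p = a·p₁ + b·p₂ ≈ (0.760, -0.192, 0.620); φ = arcsin(p_z) ≈ 38.35°, λ = atan2(p_y, p_x) ≈ -14.19°.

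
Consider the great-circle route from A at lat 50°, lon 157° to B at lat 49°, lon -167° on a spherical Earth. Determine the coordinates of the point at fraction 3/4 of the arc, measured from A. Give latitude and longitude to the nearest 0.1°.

Write both endpoints as unit vectors p₁, p₂ with components (cos φ cos λ, cos φ sin λ, sin φ).
The central angle between the endpoints is δ = arccos(p₁·p₂) ≈ 0.404 rad (23.2°).
Interpolate at f = 3/4 with slerp weights a = sin((1−f)δ)/sin δ ≈ 0.257, b = sin(fδ)/sin δ ≈ 0.759.
p = a·p₁ + b·p₂ ≈ (-0.637, -0.048, 0.769); φ = arcsin(p_z) ≈ 50.30°, λ = atan2(p_y, p_x) ≈ -175.73°.

≈ lat 50.3°, lon -175.7°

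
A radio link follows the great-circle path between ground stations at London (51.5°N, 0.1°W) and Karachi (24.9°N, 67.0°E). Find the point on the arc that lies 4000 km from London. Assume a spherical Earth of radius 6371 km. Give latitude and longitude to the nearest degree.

≈ 39°N, 49°E

Write both endpoints as unit vectors p₁, p₂ with components (cos φ cos λ, cos φ sin λ, sin φ).
The central angle between the endpoints is δ = arccos(p₁·p₂) ≈ 0.989 rad (56.7°). The total great-circle distance is δ·R ≈ 0.989 × 6371 ≈ 6303 km, so the target fraction is f = 4000/6303 ≈ 0.635.
Interpolate at f ≈ 0.635 with slerp weights a = sin((1−f)δ)/sin δ ≈ 0.423, b = sin(fδ)/sin δ ≈ 0.703.
p = a·p₁ + b·p₂ ≈ (0.513, 0.586, 0.627); φ = arcsin(p_z) ≈ 38.84°, λ = atan2(p_y, p_x) ≈ 48.84°.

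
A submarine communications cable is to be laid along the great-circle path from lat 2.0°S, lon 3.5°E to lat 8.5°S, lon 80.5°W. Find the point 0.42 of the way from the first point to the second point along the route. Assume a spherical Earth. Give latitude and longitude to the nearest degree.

From cos δ = sin φ₁ sin φ₂ + cos φ₁ cos φ₂ cos Δλ, the central angle is δ ≈ 1.462 rad (83.8°).
Interpolate at f = 0.42 with slerp weights a = sin((1−f)δ)/sin δ ≈ 0.754, b = sin(fδ)/sin δ ≈ 0.580.
p = a·p₁ + b·p₂ ≈ (0.847, -0.519, -0.112); φ = arcsin(p_z) ≈ -6.43°, λ = atan2(p_y, p_x) ≈ -31.51°.

≈ lat 6°S, lon 32°W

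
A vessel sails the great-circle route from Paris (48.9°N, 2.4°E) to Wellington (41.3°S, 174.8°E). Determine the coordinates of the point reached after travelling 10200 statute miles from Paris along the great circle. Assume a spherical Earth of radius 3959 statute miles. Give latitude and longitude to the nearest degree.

Write both endpoints as unit vectors p₁, p₂ with components (cos φ cos λ, cos φ sin λ, sin φ).
The central angle between the endpoints is δ = arccos(p₁·p₂) ≈ 2.979 rad (170.7°). The total great-circle distance is δ·R ≈ 2.979 × 3959 ≈ 11795 mi, so the target fraction is f = 10200/11795 ≈ 0.865.
Interpolate at f ≈ 0.865 with slerp weights a = sin((1−f)δ)/sin δ ≈ 2.429, b = sin(fδ)/sin δ ≈ 3.317.
p = a·p₁ + b·p₂ ≈ (-0.886, 0.293, -0.359); φ = arcsin(p_z) ≈ -21.03°, λ = atan2(p_y, p_x) ≈ 161.72°.

≈ 21°S, 162°E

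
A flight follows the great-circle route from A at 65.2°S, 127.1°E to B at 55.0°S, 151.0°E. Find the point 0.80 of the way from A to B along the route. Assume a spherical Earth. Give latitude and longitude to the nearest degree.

≈ 57°S, 147°E

Write both endpoints as unit vectors p₁, p₂ with components (cos φ cos λ, cos φ sin λ, sin φ).
The central angle between the endpoints is δ = arccos(p₁·p₂) ≈ 0.271 rad (15.5°).
Interpolate at f = 0.80 with slerp weights a = sin((1−f)δ)/sin δ ≈ 0.202, b = sin(fδ)/sin δ ≈ 0.804.
p = a·p₁ + b·p₂ ≈ (-0.454, 0.291, -0.842); φ = arcsin(p_z) ≈ -57.34°, λ = atan2(p_y, p_x) ≈ 147.35°.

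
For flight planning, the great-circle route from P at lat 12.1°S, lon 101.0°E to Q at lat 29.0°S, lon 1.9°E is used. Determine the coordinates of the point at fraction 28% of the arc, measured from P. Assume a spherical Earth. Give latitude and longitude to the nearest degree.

≈ lat 24°S, lon 77°E

The haversine formula gives a central angle δ ≈ 1.604 rad (91.9°) between the endpoints.
Interpolate at f = 0.28 with slerp weights a = sin((1−f)δ)/sin δ ≈ 0.915, b = sin(fδ)/sin δ ≈ 0.435.
p = a·p₁ + b·p₂ ≈ (0.209, 0.891, -0.403); φ = arcsin(p_z) ≈ -23.74°, λ = atan2(p_y, p_x) ≈ 76.80°.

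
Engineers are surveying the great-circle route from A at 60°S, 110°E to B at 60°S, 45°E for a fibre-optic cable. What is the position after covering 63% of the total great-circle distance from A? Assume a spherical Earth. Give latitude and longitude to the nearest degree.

≈ 64°S, 68°E

Write both endpoints as unit vectors p₁, p₂ with components (cos φ cos λ, cos φ sin λ, sin φ).
The central angle between the endpoints is δ = arccos(p₁·p₂) ≈ 0.544 rad (31.2°).
Interpolate at f = 0.63 with slerp weights a = sin((1−f)δ)/sin δ ≈ 0.386, b = sin(fδ)/sin δ ≈ 0.649.
p = a·p₁ + b·p₂ ≈ (0.164, 0.411, -0.897); φ = arcsin(p_z) ≈ -63.74°, λ = atan2(p_y, p_x) ≈ 68.31°.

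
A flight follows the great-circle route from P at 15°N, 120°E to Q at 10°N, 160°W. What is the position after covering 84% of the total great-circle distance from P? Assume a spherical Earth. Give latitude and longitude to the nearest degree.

≈ 13°N, 172°W

The haversine formula gives a central angle δ ≈ 1.359 rad (77.9°) between the endpoints.
Interpolate at f = 0.84 with slerp weights a = sin((1−f)δ)/sin δ ≈ 0.221, b = sin(fδ)/sin δ ≈ 0.930.
p = a·p₁ + b·p₂ ≈ (-0.967, -0.129, 0.219); φ = arcsin(p_z) ≈ 12.63°, λ = atan2(p_y, p_x) ≈ -172.42°.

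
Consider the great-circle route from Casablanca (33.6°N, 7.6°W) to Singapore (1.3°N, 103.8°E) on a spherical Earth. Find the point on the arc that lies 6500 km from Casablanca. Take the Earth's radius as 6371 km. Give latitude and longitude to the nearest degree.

Convert each endpoint to a unit vector on the sphere (x = cos φ cos λ, y = cos φ sin λ, z = sin φ).
The central angle between the endpoints is δ = arccos(p₁·p₂) ≈ 1.866 rad (106.9°). The total great-circle distance is δ·R ≈ 1.866 × 6371 ≈ 11891 km, so the target fraction is f = 6500/11891 ≈ 0.547.
Interpolate at f ≈ 0.547 with slerp weights a = sin((1−f)δ)/sin δ ≈ 0.783, b = sin(fδ)/sin δ ≈ 0.891.
p = a·p₁ + b·p₂ ≈ (0.434, 0.779, 0.453); φ = arcsin(p_z) ≈ 26.96°, λ = atan2(p_y, p_x) ≈ 60.88°.

≈ (27°N, 61°E)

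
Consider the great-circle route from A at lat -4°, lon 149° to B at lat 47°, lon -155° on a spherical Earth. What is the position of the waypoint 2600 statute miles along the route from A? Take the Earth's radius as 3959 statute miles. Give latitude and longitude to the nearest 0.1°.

≈ lat 25.6°, lon 172.9°

Convert each endpoint to a unit vector on the sphere (x = cos φ cos λ, y = cos φ sin λ, z = sin φ).
The central angle between the endpoints is δ = arccos(p₁·p₂) ≈ 1.235 rad (70.8°). The total great-circle distance is δ·R ≈ 1.235 × 3959 ≈ 4890 mi, so the target fraction is f = 2600/4890 ≈ 0.532.
Interpolate at f ≈ 0.532 with slerp weights a = sin((1−f)δ)/sin δ ≈ 0.579, b = sin(fδ)/sin δ ≈ 0.647.
p = a·p₁ + b·p₂ ≈ (-0.895, 0.111, 0.433); φ = arcsin(p_z) ≈ 25.63°, λ = atan2(p_y, p_x) ≈ 172.92°.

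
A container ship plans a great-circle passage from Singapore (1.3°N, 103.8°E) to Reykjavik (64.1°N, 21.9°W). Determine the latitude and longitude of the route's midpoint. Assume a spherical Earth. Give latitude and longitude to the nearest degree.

Convert each endpoint to a unit vector on the sphere (x = cos φ cos λ, y = cos φ sin λ, z = sin φ).
The central angle between the endpoints is δ = arccos(p₁·p₂) ≈ 1.807 rad (103.6°).
Interpolate at f = 1/2 with slerp weights a = sin((1−f)δ)/sin δ ≈ 0.808, b = sin(fδ)/sin δ ≈ 0.808.
p = a·p₁ + b·p₂ ≈ (0.135, 0.653, 0.745); φ = arcsin(p_z) ≈ 48.19°, λ = atan2(p_y, p_x) ≈ 78.33°.

≈ (48°N, 78°E)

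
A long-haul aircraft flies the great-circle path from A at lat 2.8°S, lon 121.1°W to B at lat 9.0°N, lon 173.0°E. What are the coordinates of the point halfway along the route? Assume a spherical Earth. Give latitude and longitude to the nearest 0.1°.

Write both endpoints as unit vectors p₁, p₂ with components (cos φ cos λ, cos φ sin λ, sin φ).
The central angle between the endpoints is δ = arccos(p₁·p₂) ≈ 1.165 rad (66.7°).
Interpolate at f = 1/2 with slerp weights a = sin((1−f)δ)/sin δ ≈ 0.599, b = sin(fδ)/sin δ ≈ 0.599.
p = a·p₁ + b·p₂ ≈ (-0.896, -0.440, 0.064); φ = arcsin(p_z) ≈ 3.69°, λ = atan2(p_y, p_x) ≈ -153.84°.

≈ lat 3.7°N, lon 153.8°W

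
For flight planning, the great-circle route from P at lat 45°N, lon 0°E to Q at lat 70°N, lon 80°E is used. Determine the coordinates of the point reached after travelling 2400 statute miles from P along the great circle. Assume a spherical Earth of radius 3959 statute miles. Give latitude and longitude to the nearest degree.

Convert each endpoint to a unit vector on the sphere (x = cos φ cos λ, y = cos φ sin λ, z = sin φ).
The central angle between the endpoints is δ = arccos(p₁·p₂) ≈ 0.786 rad (45.1°). The total great-circle distance is δ·R ≈ 0.786 × 3959 ≈ 3113 mi, so the target fraction is f = 2400/3113 ≈ 0.771.
Interpolate at f ≈ 0.771 with slerp weights a = sin((1−f)δ)/sin δ ≈ 0.253, b = sin(fδ)/sin δ ≈ 0.805.
p = a·p₁ + b·p₂ ≈ (0.227, 0.271, 0.935); φ = arcsin(p_z) ≈ 69.30°, λ = atan2(p_y, p_x) ≈ 50.09°.

≈ lat 69°N, lon 50°E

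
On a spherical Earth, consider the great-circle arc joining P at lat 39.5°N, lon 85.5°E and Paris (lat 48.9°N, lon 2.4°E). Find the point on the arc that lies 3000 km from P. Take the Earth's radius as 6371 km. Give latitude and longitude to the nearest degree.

≈ lat 52°N, lon 51°E

From cos δ = sin φ₁ sin φ₂ + cos φ₁ cos φ₂ cos Δλ, the central angle is δ ≈ 1.000 rad (57.3°). The total great-circle distance is δ·R ≈ 1.000 × 6371 ≈ 6371 km, so the target fraction is f = 3000/6371 ≈ 0.471.
Interpolate at f ≈ 0.471 with slerp weights a = sin((1−f)δ)/sin δ ≈ 0.600, b = sin(fδ)/sin δ ≈ 0.539.
p = a·p₁ + b·p₂ ≈ (0.390, 0.476, 0.788); φ = arcsin(p_z) ≈ 51.98°, λ = atan2(p_y, p_x) ≈ 50.66°.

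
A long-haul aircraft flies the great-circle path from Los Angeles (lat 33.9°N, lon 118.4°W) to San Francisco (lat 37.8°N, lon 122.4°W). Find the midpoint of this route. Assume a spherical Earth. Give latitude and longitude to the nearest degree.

≈ lat 36°N, lon 120°W

Convert each endpoint to a unit vector on the sphere (x = cos φ cos λ, y = cos φ sin λ, z = sin φ).
The central angle between the endpoints is δ = arccos(p₁·p₂) ≈ 0.088 rad (5.1°).
Interpolate at f = 1/2 with slerp weights a = sin((1−f)δ)/sin δ ≈ 0.500, b = sin(fδ)/sin δ ≈ 0.500.
p = a·p₁ + b·p₂ ≈ (-0.409, -0.699, 0.586); φ = arcsin(p_z) ≈ 35.87°, λ = atan2(p_y, p_x) ≈ -120.35°.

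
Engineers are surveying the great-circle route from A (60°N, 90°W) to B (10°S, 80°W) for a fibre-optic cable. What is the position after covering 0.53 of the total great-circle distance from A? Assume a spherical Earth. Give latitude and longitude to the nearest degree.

Convert each endpoint to a unit vector on the sphere (x = cos φ cos λ, y = cos φ sin λ, z = sin φ).
The central angle between the endpoints is δ = arccos(p₁·p₂) ≈ 1.230 rad (70.5°).
Interpolate at f = 0.53 with slerp weights a = sin((1−f)δ)/sin δ ≈ 0.580, b = sin(fδ)/sin δ ≈ 0.644.
p = a·p₁ + b·p₂ ≈ (0.110, -0.914, 0.390); φ = arcsin(p_z) ≈ 22.97°, λ = atan2(p_y, p_x) ≈ -83.13°.

≈ (23°N, 83°W)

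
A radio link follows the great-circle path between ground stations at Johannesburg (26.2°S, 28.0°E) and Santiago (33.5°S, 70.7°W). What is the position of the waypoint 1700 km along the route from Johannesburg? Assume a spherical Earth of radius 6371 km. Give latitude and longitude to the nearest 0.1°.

≈ (33.9°S, 12.7°E)

Convert each endpoint to a unit vector on the sphere (x = cos φ cos λ, y = cos φ sin λ, z = sin φ).
The central angle between the endpoints is δ = arccos(p₁·p₂) ≈ 1.440 rad (82.5°). The total great-circle distance is δ·R ≈ 1.440 × 6371 ≈ 9174 km, so the target fraction is f = 1700/9174 ≈ 0.185.
Interpolate at f ≈ 0.185 with slerp weights a = sin((1−f)δ)/sin δ ≈ 0.930, b = sin(fδ)/sin δ ≈ 0.266.
p = a·p₁ + b·p₂ ≈ (0.810, 0.182, -0.557); φ = arcsin(p_z) ≈ -33.87°, λ = atan2(p_y, p_x) ≈ 12.69°.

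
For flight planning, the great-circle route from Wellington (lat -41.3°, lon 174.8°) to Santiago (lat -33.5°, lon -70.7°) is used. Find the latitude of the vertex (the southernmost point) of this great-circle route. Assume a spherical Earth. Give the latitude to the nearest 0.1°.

The great circle lies in the plane with unit normal n̂ = (p₁ × p₂)/|p₁ × p₂|.
Here n̂_z ≈ +0.573; the vertex latitude is φ_max = arccos|n̂_z| ≈ 55.0°.
Check via Clairaut: cos φ_max = |cos φ₁| · sin C = cos(41.3°)·sin(130.3°) ≈ 0.573, again giving ≈ 55.0°.

≈ -55.0°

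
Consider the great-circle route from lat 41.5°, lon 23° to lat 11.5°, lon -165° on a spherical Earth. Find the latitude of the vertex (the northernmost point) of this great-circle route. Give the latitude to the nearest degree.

≈ 83°

The great circle lies in the plane with unit normal n̂ = (p₁ × p₂)/|p₁ × p₂|.
Here n̂_z ≈ +0.127; the vertex latitude is φ_max = arccos|n̂_z| ≈ 82.7°.
Check via Clairaut: cos φ_max = |cos φ₁| · sin C = cos(41.5°)·sin(9.8°) ≈ 0.127, again giving ≈ 82.7°.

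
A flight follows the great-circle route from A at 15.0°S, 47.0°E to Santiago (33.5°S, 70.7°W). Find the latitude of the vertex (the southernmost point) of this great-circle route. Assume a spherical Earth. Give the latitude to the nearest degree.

The great circle lies in the plane with unit normal n̂ = (p₁ × p₂)/|p₁ × p₂|.
Here n̂_z ≈ -0.733; the vertex latitude is φ_max = arccos|n̂_z| ≈ 42.9°.
Check via Clairaut: cos φ_max = |cos φ₁| · sin C = cos(15.0°)·sin(130.6°) ≈ 0.733, again giving ≈ 42.9°.

≈ 43°S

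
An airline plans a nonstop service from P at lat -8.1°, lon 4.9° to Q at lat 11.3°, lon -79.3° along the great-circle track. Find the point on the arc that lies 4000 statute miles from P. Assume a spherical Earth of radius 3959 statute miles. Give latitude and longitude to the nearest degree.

Convert each endpoint to a unit vector on the sphere (x = cos φ cos λ, y = cos φ sin λ, z = sin φ).
The central angle between the endpoints is δ = arccos(p₁·p₂) ≈ 1.500 rad (86.0°). The total great-circle distance is δ·R ≈ 1.500 × 3959 ≈ 5939 mi, so the target fraction is f = 4000/5939 ≈ 0.673.
Interpolate at f ≈ 0.673 with slerp weights a = sin((1−f)δ)/sin δ ≈ 0.472, b = sin(fδ)/sin δ ≈ 0.849.
p = a·p₁ + b·p₂ ≈ (0.620, -0.778, 0.100); φ = arcsin(p_z) ≈ 5.73°, λ = atan2(p_y, p_x) ≈ -51.46°.

≈ lat 6°, lon -51°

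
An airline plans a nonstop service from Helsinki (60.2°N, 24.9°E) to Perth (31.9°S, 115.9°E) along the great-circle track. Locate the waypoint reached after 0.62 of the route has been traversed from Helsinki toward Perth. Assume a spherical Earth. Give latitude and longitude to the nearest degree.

≈ 7°N, 92°E

From cos δ = sin φ₁ sin φ₂ + cos φ₁ cos φ₂ cos Δλ, the central angle is δ ≈ 2.055 rad (117.8°).
Interpolate at f = 0.62 with slerp weights a = sin((1−f)δ)/sin δ ≈ 0.796, b = sin(fδ)/sin δ ≈ 1.081.
p = a·p₁ + b·p₂ ≈ (-0.042, 0.992, 0.119); φ = arcsin(p_z) ≈ 6.85°, λ = atan2(p_y, p_x) ≈ 92.43°.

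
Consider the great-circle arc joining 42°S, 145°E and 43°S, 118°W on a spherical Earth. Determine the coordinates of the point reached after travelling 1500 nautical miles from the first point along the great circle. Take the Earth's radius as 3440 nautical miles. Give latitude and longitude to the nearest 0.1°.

≈ 53.1°S, 178.7°E

The haversine formula gives a central angle δ ≈ 1.170 rad (67.0°) between the endpoints. The total great-circle distance is δ·R ≈ 1.170 × 3440 ≈ 4025 nmi, so the target fraction is f = 1500/4025 ≈ 0.373.
Interpolate at f ≈ 0.373 with slerp weights a = sin((1−f)δ)/sin δ ≈ 0.727, b = sin(fδ)/sin δ ≈ 0.459.
p = a·p₁ + b·p₂ ≈ (-0.600, 0.014, -0.800); φ = arcsin(p_z) ≈ -53.09°, λ = atan2(p_y, p_x) ≈ 178.68°.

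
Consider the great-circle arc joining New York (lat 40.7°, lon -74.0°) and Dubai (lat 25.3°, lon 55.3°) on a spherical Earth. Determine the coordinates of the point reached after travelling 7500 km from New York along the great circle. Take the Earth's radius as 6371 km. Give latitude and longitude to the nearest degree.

Write both endpoints as unit vectors p₁, p₂ with components (cos φ cos λ, cos φ sin λ, sin φ).
The central angle between the endpoints is δ = arccos(p₁·p₂) ≈ 1.727 rad (98.9°). The total great-circle distance is δ·R ≈ 1.727 × 6371 ≈ 11002 km, so the target fraction is f = 7500/11002 ≈ 0.682.
Interpolate at f ≈ 0.682 with slerp weights a = sin((1−f)δ)/sin δ ≈ 0.529, b = sin(fδ)/sin δ ≈ 0.935.
p = a·p₁ + b·p₂ ≈ (0.592, 0.310, 0.744); φ = arcsin(p_z) ≈ 48.11°, λ = atan2(p_y, p_x) ≈ 27.61°.

≈ lat 48°, lon 28°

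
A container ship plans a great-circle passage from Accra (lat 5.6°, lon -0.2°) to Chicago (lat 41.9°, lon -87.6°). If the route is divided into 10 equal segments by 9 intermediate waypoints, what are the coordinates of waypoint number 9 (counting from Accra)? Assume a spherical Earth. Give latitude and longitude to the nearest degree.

Write both endpoints as unit vectors p₁, p₂ with components (cos φ cos λ, cos φ sin λ, sin φ).
The central angle between the endpoints is δ = arccos(p₁·p₂) ≈ 1.472 rad (84.3°).
Interpolate at f = 9/10 with slerp weights a = sin((1−f)δ)/sin δ ≈ 0.147, b = sin(fδ)/sin δ ≈ 0.975.
p = a·p₁ + b·p₂ ≈ (0.177, -0.725, 0.665); φ = arcsin(p_z) ≈ 41.70°, λ = atan2(p_y, p_x) ≈ -76.28°.

≈ lat 42°, lon -76°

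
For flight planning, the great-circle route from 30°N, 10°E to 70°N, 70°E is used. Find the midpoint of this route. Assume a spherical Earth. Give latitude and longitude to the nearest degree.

Convert each endpoint to a unit vector on the sphere (x = cos φ cos λ, y = cos φ sin λ, z = sin φ).
The central angle between the endpoints is δ = arccos(p₁·p₂) ≈ 0.905 rad (51.8°).
Interpolate at f = 1/2 with slerp weights a = sin((1−f)δ)/sin δ ≈ 0.556, b = sin(fδ)/sin δ ≈ 0.556.
p = a·p₁ + b·p₂ ≈ (0.539, 0.262, 0.800); φ = arcsin(p_z) ≈ 53.16°, λ = atan2(p_y, p_x) ≈ 25.94°.

≈ 53°N, 26°E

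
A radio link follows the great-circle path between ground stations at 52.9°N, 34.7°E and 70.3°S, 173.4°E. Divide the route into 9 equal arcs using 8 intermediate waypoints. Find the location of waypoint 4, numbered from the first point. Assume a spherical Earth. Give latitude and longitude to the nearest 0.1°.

≈ 11.0°S, 64.3°E

Convert each endpoint to a unit vector on the sphere (x = cos φ cos λ, y = cos φ sin λ, z = sin φ).
The central angle between the endpoints is δ = arccos(p₁·p₂) ≈ 2.699 rad (154.6°).
Interpolate at f = 4/9 with slerp weights a = sin((1−f)δ)/sin δ ≈ 2.329, b = sin(fδ)/sin δ ≈ 2.176.
p = a·p₁ + b·p₂ ≈ (0.426, 0.884, -0.191); φ = arcsin(p_z) ≈ -11.01°, λ = atan2(p_y, p_x) ≈ 64.25°.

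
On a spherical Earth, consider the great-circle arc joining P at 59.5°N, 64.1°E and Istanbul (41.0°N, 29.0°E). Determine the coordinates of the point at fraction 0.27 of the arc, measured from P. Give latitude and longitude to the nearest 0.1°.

Write both endpoints as unit vectors p₁, p₂ with components (cos φ cos λ, cos φ sin λ, sin φ).
The central angle between the endpoints is δ = arccos(p₁·p₂) ≈ 0.498 rad (28.5°).
Interpolate at f = 0.27 with slerp weights a = sin((1−f)δ)/sin δ ≈ 0.744, b = sin(fδ)/sin δ ≈ 0.281.
p = a·p₁ + b·p₂ ≈ (0.350, 0.443, 0.826); φ = arcsin(p_z) ≈ 55.64°, λ = atan2(p_y, p_x) ≈ 51.64°.

≈ 55.6°N, 51.6°E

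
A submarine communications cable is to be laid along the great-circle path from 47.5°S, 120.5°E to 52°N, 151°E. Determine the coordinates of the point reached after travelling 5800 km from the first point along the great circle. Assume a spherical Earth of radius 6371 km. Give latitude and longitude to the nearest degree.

The haversine formula gives a central angle δ ≈ 1.795 rad (102.9°) between the endpoints. The total great-circle distance is δ·R ≈ 1.795 × 6371 ≈ 11438 km, so the target fraction is f = 5800/11438 ≈ 0.507.
Interpolate at f ≈ 0.507 with slerp weights a = sin((1−f)δ)/sin δ ≈ 0.794, b = sin(fδ)/sin δ ≈ 0.810.
p = a·p₁ + b·p₂ ≈ (-0.708, 0.704, 0.053); φ = arcsin(p_z) ≈ 3.04°, λ = atan2(p_y, p_x) ≈ 135.18°.

≈ 3°N, 135°E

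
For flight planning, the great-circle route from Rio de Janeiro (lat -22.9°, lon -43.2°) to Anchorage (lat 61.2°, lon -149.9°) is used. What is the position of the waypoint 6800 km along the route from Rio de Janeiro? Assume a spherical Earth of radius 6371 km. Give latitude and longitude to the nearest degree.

Write both endpoints as unit vectors p₁, p₂ with components (cos φ cos λ, cos φ sin λ, sin φ).
The central angle between the endpoints is δ = arccos(p₁·p₂) ≈ 2.058 rad (117.9°). The total great-circle distance is δ·R ≈ 2.058 × 6371 ≈ 13114 km, so the target fraction is f = 6800/13114 ≈ 0.519.
Interpolate at f ≈ 0.519 with slerp weights a = sin((1−f)δ)/sin δ ≈ 0.947, b = sin(fδ)/sin δ ≈ 0.991.
p = a·p₁ + b·p₂ ≈ (0.223, -0.837, 0.500); φ = arcsin(p_z) ≈ 30.02°, λ = atan2(p_y, p_x) ≈ -75.10°.

≈ lat 30°, lon -75°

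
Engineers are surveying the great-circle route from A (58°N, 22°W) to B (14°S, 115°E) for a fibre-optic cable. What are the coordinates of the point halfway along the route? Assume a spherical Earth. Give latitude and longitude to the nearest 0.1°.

≈ (41.5°N, 83.2°E)

Convert each endpoint to a unit vector on the sphere (x = cos φ cos λ, y = cos φ sin λ, z = sin φ).
The central angle between the endpoints is δ = arccos(p₁·p₂) ≈ 2.191 rad (125.5°).
Interpolate at f = 1/2 with slerp weights a = sin((1−f)δ)/sin δ ≈ 1.093, b = sin(fδ)/sin δ ≈ 1.093.
p = a·p₁ + b·p₂ ≈ (0.089, 0.744, 0.662); φ = arcsin(p_z) ≈ 41.47°, λ = atan2(p_y, p_x) ≈ 83.19°.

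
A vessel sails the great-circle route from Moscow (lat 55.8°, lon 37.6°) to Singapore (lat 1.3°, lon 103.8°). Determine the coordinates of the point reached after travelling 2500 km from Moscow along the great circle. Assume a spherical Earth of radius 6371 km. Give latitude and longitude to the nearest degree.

From cos δ = sin φ₁ sin φ₂ + cos φ₁ cos φ₂ cos Δλ, the central angle is δ ≈ 1.323 rad (75.8°). The total great-circle distance is δ·R ≈ 1.323 × 6371 ≈ 8427 km, so the target fraction is f = 2500/8427 ≈ 0.297.
Interpolate at f ≈ 0.297 with slerp weights a = sin((1−f)δ)/sin δ ≈ 0.827, b = sin(fδ)/sin δ ≈ 0.394.
p = a·p₁ + b·p₂ ≈ (0.274, 0.667, 0.693); φ = arcsin(p_z) ≈ 43.87°, λ = atan2(p_y, p_x) ≈ 67.64°.

≈ lat 44°, lon 68°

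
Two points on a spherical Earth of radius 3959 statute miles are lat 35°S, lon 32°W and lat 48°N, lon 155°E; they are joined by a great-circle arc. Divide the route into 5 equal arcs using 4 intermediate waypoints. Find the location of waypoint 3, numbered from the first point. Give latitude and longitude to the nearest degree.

Convert each endpoint to a unit vector on the sphere (x = cos φ cos λ, y = cos φ sin λ, z = sin φ).
The central angle between the endpoints is δ = arccos(p₁·p₂) ≈ 2.897 rad (166.0°).
Interpolate at f = 3/5 with slerp weights a = sin((1−f)δ)/sin δ ≈ 3.787, b = sin(fδ)/sin δ ≈ 4.075.
p = a·p₁ + b·p₂ ≈ (0.160, -0.492, 0.856); φ = arcsin(p_z) ≈ 58.88°, λ = atan2(p_y, p_x) ≈ -72.01°.

≈ lat 59°N, lon 72°W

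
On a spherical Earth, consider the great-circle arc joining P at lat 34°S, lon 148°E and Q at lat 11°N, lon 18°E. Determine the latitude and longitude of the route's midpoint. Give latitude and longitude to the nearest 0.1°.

Write both endpoints as unit vectors p₁, p₂ with components (cos φ cos λ, cos φ sin λ, sin φ).
The central angle between the endpoints is δ = arccos(p₁·p₂) ≈ 2.252 rad (129.0°).
Interpolate at f = 1/2 with slerp weights a = sin((1−f)δ)/sin δ ≈ 1.162, b = sin(fδ)/sin δ ≈ 1.162.
p = a·p₁ + b·p₂ ≈ (0.268, 0.863, -0.428); φ = arcsin(p_z) ≈ -25.35°, λ = atan2(p_y, p_x) ≈ 72.76°.

≈ lat 25.3°S, lon 72.8°E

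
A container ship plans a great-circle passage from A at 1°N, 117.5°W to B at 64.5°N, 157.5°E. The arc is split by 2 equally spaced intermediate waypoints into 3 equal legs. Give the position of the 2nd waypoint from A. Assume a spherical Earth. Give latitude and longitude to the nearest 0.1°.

≈ 50.8°N, 152.7°W

From cos δ = sin φ₁ sin φ₂ + cos φ₁ cos φ₂ cos Δλ, the central angle is δ ≈ 1.518 rad (86.9°).
Interpolate at f = 2/3 with slerp weights a = sin((1−f)δ)/sin δ ≈ 0.485, b = sin(fδ)/sin δ ≈ 0.849.
p = a·p₁ + b·p₂ ≈ (-0.562, -0.290, 0.775); φ = arcsin(p_z) ≈ 50.78°, λ = atan2(p_y, p_x) ≈ -152.65°.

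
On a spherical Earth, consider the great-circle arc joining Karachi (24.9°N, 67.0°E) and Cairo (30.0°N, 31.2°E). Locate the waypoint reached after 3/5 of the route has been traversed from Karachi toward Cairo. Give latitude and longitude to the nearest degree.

≈ 29°N, 46°E

Convert each endpoint to a unit vector on the sphere (x = cos φ cos λ, y = cos φ sin λ, z = sin φ).
The central angle between the endpoints is δ = arccos(p₁·p₂) ≈ 0.559 rad (32.0°).
Interpolate at f = 3/5 with slerp weights a = sin((1−f)δ)/sin δ ≈ 0.418, b = sin(fδ)/sin δ ≈ 0.621.
p = a·p₁ + b·p₂ ≈ (0.608, 0.628, 0.486); φ = arcsin(p_z) ≈ 29.10°, λ = atan2(p_y, p_x) ≈ 45.91°.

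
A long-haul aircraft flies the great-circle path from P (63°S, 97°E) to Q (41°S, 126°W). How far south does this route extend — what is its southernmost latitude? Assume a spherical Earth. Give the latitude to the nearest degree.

The great circle lies in the plane with unit normal n̂ = (p₁ × p₂)/|p₁ × p₂|.
Here n̂_z ≈ +0.248; the vertex latitude is φ_max = arccos|n̂_z| ≈ 75.6°.
Check via Clairaut: cos φ_max = |cos φ₁| · sin C = cos(63.0°)·sin(146.9°) ≈ 0.248, again giving ≈ 75.6°.

≈ 76°S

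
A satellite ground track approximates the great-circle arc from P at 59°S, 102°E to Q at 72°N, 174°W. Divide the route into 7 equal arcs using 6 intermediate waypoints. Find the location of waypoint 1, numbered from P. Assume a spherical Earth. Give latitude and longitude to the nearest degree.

≈ 40°S, 116°E

The haversine formula gives a central angle δ ≈ 2.496 rad (143.0°) between the endpoints.
Interpolate at f = 1/7 with slerp weights a = sin((1−f)δ)/sin δ ≈ 1.400, b = sin(fδ)/sin δ ≈ 0.580.
p = a·p₁ + b·p₂ ≈ (-0.328, 0.687, -0.649); φ = arcsin(p_z) ≈ -40.44°, λ = atan2(p_y, p_x) ≈ 115.54°.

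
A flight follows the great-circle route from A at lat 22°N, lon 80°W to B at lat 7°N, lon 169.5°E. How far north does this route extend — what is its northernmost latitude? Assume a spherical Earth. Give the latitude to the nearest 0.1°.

The great circle lies in the plane with unit normal n̂ = (p₁ × p₂)/|p₁ × p₂|.
Here n̂_z ≈ -0.897; the vertex latitude is φ_max = arccos|n̂_z| ≈ 26.2°.

≈ 26.2°N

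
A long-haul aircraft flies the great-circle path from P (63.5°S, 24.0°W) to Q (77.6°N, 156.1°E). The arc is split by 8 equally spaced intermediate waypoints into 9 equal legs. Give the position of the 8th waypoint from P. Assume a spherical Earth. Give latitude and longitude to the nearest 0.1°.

≈ (84.0°N, 24.5°W)

Write both endpoints as unit vectors p₁, p₂ with components (cos φ cos λ, cos φ sin λ, sin φ).
The central angle between the endpoints is δ = arccos(p₁·p₂) ≈ 2.896 rad (165.9°).
Interpolate at f = 8/9 with slerp weights a = sin((1−f)δ)/sin δ ≈ 1.298, b = sin(fδ)/sin δ ≈ 2.208.
p = a·p₁ + b·p₂ ≈ (0.096, -0.044, 0.994); φ = arcsin(p_z) ≈ 83.97°, λ = atan2(p_y, p_x) ≈ -24.45°.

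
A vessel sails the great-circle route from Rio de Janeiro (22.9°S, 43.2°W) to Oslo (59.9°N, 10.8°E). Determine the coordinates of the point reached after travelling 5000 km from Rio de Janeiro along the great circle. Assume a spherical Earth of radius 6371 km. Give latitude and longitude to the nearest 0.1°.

From cos δ = sin φ₁ sin φ₂ + cos φ₁ cos φ₂ cos Δλ, the central angle is δ ≈ 1.636 rad (93.7°). The total great-circle distance is δ·R ≈ 1.636 × 6371 ≈ 10423 km, so the target fraction is f = 5000/10423 ≈ 0.480.
Interpolate at f ≈ 0.480 with slerp weights a = sin((1−f)δ)/sin δ ≈ 0.754, b = sin(fδ)/sin δ ≈ 0.708.
p = a·p₁ + b·p₂ ≈ (0.855, -0.409, 0.319); φ = arcsin(p_z) ≈ 18.63°, λ = atan2(p_y, p_x) ≈ -25.55°.

≈ 18.6°N, 25.5°W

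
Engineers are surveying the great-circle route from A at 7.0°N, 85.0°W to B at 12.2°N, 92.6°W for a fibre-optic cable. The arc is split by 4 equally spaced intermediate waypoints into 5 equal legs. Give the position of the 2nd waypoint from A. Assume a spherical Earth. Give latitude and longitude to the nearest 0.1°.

Write both endpoints as unit vectors p₁, p₂ with components (cos φ cos λ, cos φ sin λ, sin φ).
The central angle between the endpoints is δ = arccos(p₁·p₂) ≈ 0.159 rad (9.1°).
Interpolate at f = 2/5 with slerp weights a = sin((1−f)δ)/sin δ ≈ 0.602, b = sin(fδ)/sin δ ≈ 0.401.
p = a·p₁ + b·p₂ ≈ (0.034, -0.987, 0.158); φ = arcsin(p_z) ≈ 9.10°, λ = atan2(p_y, p_x) ≈ -88.01°.

≈ 9.1°N, 88.0°W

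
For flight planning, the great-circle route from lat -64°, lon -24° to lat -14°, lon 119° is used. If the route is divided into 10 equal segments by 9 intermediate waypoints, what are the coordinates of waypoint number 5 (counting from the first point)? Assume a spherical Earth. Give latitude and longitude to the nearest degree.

The haversine formula gives a central angle δ ≈ 1.693 rad (97.0°) between the endpoints.
Interpolate at f = 5/10 with slerp weights a = sin((1−f)δ)/sin δ ≈ 0.755, b = sin(fδ)/sin δ ≈ 0.755.
p = a·p₁ + b·p₂ ≈ (-0.053, 0.506, -0.861); φ = arcsin(p_z) ≈ -59.42°, λ = atan2(p_y, p_x) ≈ 95.96°.

≈ lat -59°, lon 96°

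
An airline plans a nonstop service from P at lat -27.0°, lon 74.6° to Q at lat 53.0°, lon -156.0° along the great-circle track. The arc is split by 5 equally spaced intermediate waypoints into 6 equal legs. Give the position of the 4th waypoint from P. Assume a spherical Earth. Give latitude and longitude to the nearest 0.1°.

Write both endpoints as unit vectors p₁, p₂ with components (cos φ cos λ, cos φ sin λ, sin φ).
The central angle between the endpoints is δ = arccos(p₁·p₂) ≈ 2.350 rad (134.7°).
Interpolate at f = 4/6 with slerp weights a = sin((1−f)δ)/sin δ ≈ 0.992, b = sin(fδ)/sin δ ≈ 1.406.
p = a·p₁ + b·p₂ ≈ (-0.538, 0.508, 0.672); φ = arcsin(p_z) ≈ 42.25°, λ = atan2(p_y, p_x) ≈ 136.64°.

≈ lat 42.3°, lon 136.6°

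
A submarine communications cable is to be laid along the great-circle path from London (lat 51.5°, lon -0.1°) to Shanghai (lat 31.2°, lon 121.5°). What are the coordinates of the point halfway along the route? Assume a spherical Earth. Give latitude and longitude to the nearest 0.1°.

Convert each endpoint to a unit vector on the sphere (x = cos φ cos λ, y = cos φ sin λ, z = sin φ).
The central angle between the endpoints is δ = arccos(p₁·p₂) ≈ 1.444 rad (82.7°).
Interpolate at f = 1/2 with slerp weights a = sin((1−f)δ)/sin δ ≈ 0.666, b = sin(fδ)/sin δ ≈ 0.666.
p = a·p₁ + b·p₂ ≈ (0.117, 0.485, 0.867); φ = arcsin(p_z) ≈ 60.06°, λ = atan2(p_y, p_x) ≈ 76.44°.

≈ lat 60.1°, lon 76.4°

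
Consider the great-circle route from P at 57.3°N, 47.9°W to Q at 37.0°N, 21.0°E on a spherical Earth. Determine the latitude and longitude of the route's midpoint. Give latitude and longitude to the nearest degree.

Convert each endpoint to a unit vector on the sphere (x = cos φ cos λ, y = cos φ sin λ, z = sin φ).
The central angle between the endpoints is δ = arccos(p₁·p₂) ≈ 0.848 rad (48.6°).
Interpolate at f = 1/2 with slerp weights a = sin((1−f)δ)/sin δ ≈ 0.549, b = sin(fδ)/sin δ ≈ 0.549.
p = a·p₁ + b·p₂ ≈ (0.608, -0.063, 0.792); φ = arcsin(p_z) ≈ 52.35°, λ = atan2(p_y, p_x) ≈ -5.91°.

≈ 52°N, 6°W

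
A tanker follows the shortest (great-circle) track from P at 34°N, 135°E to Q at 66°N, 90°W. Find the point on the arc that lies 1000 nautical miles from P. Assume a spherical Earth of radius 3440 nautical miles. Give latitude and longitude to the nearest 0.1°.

Convert each endpoint to a unit vector on the sphere (x = cos φ cos λ, y = cos φ sin λ, z = sin φ).
The central angle between the endpoints is δ = arccos(p₁·p₂) ≈ 1.295 rad (74.2°). The total great-circle distance is δ·R ≈ 1.295 × 3440 ≈ 4454 nmi, so the target fraction is f = 1000/4454 ≈ 0.224.
Interpolate at f ≈ 0.224 with slerp weights a = sin((1−f)δ)/sin δ ≈ 0.877, b = sin(fδ)/sin δ ≈ 0.298.
p = a·p₁ + b·p₂ ≈ (-0.514, 0.393, 0.762); φ = arcsin(p_z) ≈ 49.68°, λ = atan2(p_y, p_x) ≈ 142.61°.

≈ 49.7°N, 142.6°E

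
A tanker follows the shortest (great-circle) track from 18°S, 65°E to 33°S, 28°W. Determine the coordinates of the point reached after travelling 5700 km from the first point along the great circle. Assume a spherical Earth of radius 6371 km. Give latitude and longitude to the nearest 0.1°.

Write both endpoints as unit vectors p₁, p₂ with components (cos φ cos λ, cos φ sin λ, sin φ).
The central angle between the endpoints is δ = arccos(p₁·p₂) ≈ 1.444 rad (82.7°). The total great-circle distance is δ·R ≈ 1.444 × 6371 ≈ 9199 km, so the target fraction is f = 5700/9199 ≈ 0.620.
Interpolate at f ≈ 0.620 with slerp weights a = sin((1−f)δ)/sin δ ≈ 0.526, b = sin(fδ)/sin δ ≈ 0.786.
p = a·p₁ + b·p₂ ≈ (0.794, 0.144, -0.591); φ = arcsin(p_z) ≈ -36.22°, λ = atan2(p_y, p_x) ≈ 10.28°.

≈ 36.2°S, 10.3°E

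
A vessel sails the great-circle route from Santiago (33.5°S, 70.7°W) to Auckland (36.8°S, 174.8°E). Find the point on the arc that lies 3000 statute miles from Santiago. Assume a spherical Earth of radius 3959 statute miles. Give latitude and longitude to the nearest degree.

≈ 52°S, 126°W

Convert each endpoint to a unit vector on the sphere (x = cos φ cos λ, y = cos φ sin λ, z = sin φ).
The central angle between the endpoints is δ = arccos(p₁·p₂) ≈ 1.517 rad (86.9°). The total great-circle distance is δ·R ≈ 1.517 × 3959 ≈ 6006 mi, so the target fraction is f = 3000/6006 ≈ 0.500.
Interpolate at f ≈ 0.500 with slerp weights a = sin((1−f)δ)/sin δ ≈ 0.689, b = sin(fδ)/sin δ ≈ 0.688.
p = a·p₁ + b·p₂ ≈ (-0.359, -0.493, -0.793); φ = arcsin(p_z) ≈ -52.45°, λ = atan2(p_y, p_x) ≈ -126.07°.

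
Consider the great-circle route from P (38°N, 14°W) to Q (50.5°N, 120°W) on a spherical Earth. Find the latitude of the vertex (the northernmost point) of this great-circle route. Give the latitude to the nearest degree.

The great circle lies in the plane with unit normal n̂ = (p₁ × p₂)/|p₁ × p₂|.
Here n̂_z ≈ -0.512; the vertex latitude is φ_max = arccos|n̂_z| ≈ 59.2°.

≈ 59°N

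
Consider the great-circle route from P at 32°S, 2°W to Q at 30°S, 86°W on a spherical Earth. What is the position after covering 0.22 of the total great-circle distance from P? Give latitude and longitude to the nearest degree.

Write both endpoints as unit vectors p₁, p₂ with components (cos φ cos λ, cos φ sin λ, sin φ).
The central angle between the endpoints is δ = arccos(p₁·p₂) ≈ 1.222 rad (70.0°).
Interpolate at f = 0.22 with slerp weights a = sin((1−f)δ)/sin δ ≈ 0.867, b = sin(fδ)/sin δ ≈ 0.283.
p = a·p₁ + b·p₂ ≈ (0.752, -0.270, -0.601); φ = arcsin(p_z) ≈ -36.94°, λ = atan2(p_y, p_x) ≈ -19.73°.

≈ 37°S, 20°W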